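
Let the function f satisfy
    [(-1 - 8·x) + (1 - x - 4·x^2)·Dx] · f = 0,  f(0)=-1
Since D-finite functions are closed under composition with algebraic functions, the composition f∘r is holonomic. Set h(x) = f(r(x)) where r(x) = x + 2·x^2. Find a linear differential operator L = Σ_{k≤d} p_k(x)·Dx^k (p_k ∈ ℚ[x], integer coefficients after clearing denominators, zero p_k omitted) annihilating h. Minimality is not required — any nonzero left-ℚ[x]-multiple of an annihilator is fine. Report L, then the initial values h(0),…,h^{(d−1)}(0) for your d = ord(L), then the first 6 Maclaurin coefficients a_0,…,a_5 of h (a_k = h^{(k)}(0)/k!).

L = (1 + 12·x + 48·x^2 + 64·x^3) + (-1 + x + 6·x^2 + 16·x^3 + 16·x^4)·Dx  (order 1).
h: a_k = -1, -1, -7, -29, -103, -405, …
ICs: h(0) = -1.

f: a_k = -1, -1, -5, -9, -29, -65, …
h₀=f(r): pull back L_f along r ⇒ L₀.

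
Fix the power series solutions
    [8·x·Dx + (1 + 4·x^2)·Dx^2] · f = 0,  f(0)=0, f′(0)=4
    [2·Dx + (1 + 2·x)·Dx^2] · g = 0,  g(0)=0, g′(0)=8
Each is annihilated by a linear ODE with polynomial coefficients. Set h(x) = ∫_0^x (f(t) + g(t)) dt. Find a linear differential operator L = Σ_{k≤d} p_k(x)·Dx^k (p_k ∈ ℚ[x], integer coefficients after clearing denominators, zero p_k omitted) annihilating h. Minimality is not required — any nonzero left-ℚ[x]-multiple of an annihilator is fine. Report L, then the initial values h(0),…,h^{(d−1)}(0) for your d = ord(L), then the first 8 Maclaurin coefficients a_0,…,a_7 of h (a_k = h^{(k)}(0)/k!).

L = (-8 - 48·x + 96·x^2 + 64·x^3)·Dx^2 + (-8 - 16·x + 192·x^3 + 128·x^4)·Dx^3 + (-1 + 2·x + 8·x^2 + 16·x^3 + 48·x^4 + 32·x^5)·Dx^4  (order 4).
h: a_k = 0, 0, 6, -8/3, 4/3, -16/5, 32/5, -128/21, …
ICs: h(0) = 0, h′(0) = 0, h′′(0) = 12, h′′′(0) = -16.

f: a_k = 0, 4, 0, -16/3, 0, 64/5, 0, -256/7, …
g: a_k = 0, 8, -8, 32/3, -16, 128/5, -128/3, 512/7, …
L₀ := lclm(L_f,L_g); ord L₀ ≤ 2+2.
h=∫h₀ ⇒ L = L₀·Dx.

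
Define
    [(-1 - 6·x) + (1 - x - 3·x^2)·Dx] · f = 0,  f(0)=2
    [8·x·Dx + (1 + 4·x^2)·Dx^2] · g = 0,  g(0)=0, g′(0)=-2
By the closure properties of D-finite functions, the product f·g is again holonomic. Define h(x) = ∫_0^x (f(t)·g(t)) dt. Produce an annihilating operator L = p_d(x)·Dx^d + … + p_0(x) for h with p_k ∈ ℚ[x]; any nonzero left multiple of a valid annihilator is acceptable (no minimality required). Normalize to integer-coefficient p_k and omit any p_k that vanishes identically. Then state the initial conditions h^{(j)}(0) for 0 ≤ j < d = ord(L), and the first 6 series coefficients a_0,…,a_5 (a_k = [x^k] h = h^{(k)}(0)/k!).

f: a_k = 2, 2, 8, 14, 38, 80, …
g: a_k = 0, -2, 0, 8/3, 0, -32/5, …
Sym-product of L_f,L_g gives L₀ (≤ ord 2).
Integrate: L := L₀·Dx.
L = (6 + 8·x + 72·x^2)·Dx + (2 + 4·x + 16·x^2 + 72·x^3)·Dx^2 + (-1 + x - x^2 + 4·x^3 + 12·x^4)·Dx^3  (order 3).
h: a_k = 0, 0, -2, -4/3, -8/3, -68/15, …
ICs: h(0) = 0, h′(0) = 0, h′′(0) = -4.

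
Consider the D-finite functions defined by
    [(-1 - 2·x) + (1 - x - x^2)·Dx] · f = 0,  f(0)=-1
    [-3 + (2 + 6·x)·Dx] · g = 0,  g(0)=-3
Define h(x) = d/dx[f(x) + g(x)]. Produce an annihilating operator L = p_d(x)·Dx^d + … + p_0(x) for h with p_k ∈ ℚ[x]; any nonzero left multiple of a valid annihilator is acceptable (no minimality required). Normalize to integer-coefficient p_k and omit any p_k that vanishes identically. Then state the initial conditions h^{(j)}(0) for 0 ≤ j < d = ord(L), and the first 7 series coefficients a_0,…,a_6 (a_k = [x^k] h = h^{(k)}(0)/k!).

L = (-216 - 666·x - 972·x^2 - 468·x^3 - 270·x^4) + (-45 - 624·x - 2079·x^2 - 2688·x^3 - 1737·x^4 - 810·x^5)·Dx + (22 + 122·x + 146·x^2 - 162·x^3 - 426·x^4 - 474·x^5 - 180·x^6)·Dx^2  (order 2).
h: a_k = -11/2, 11/4, -387/16, 575/32, -35755/256, 97845/512, -1816647/2048, …
ICs: h(0) = -11/2, h′(0) = 11/4.

f: a_k = -1, -1, -2, -3, -5, -8, -13, …
g: a_k = -3, -9/2, 27/8, -81/16, 1215/128, -5103/256, 45927/1024, …
L₀ := lclm(L_f,L_g); ord L₀ ≤ 1+1.
Differentiate: ansatz ord ≤ ord L₀ ⇒ L.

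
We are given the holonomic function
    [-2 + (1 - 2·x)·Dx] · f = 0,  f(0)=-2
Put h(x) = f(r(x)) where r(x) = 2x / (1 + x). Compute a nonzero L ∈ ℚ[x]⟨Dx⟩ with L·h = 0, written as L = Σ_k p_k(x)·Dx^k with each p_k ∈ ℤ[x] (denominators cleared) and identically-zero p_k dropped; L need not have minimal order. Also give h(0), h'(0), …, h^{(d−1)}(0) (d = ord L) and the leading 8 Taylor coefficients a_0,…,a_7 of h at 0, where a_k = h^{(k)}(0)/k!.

f: a_k = -2, -4, -8, -16, -32, -64, -128, -256, …
Change of var in L_f (x↦r) gives L₀.
L = 4 + (-1 + 2·x + 3·x^2)·Dx  (order 1).
h: a_k = -2, -8, -24, -72, -216, -648, -1944, -5832, …
ICs: h(0) = -2.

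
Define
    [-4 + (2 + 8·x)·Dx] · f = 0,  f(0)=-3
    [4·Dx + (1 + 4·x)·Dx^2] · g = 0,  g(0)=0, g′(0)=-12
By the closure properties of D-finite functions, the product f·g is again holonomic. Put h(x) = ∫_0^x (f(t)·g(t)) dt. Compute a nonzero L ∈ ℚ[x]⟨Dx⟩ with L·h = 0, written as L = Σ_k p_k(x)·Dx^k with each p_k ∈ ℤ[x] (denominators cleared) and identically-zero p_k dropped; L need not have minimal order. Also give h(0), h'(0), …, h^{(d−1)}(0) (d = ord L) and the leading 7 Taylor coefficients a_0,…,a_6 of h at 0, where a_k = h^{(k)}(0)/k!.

f: a_k = -3, -6, 6, -12, 30, -84, 252, …
g: a_k = 0, -12, 24, -64, 192, -3072/5, 2048, …
Product ⇒ symmetric product L₀, ord ≤ 2.
h=∫h₀ ⇒ L = L₀·Dx.
L = 4·Dx + (1 + 8·x + 16·x^2)·Dx^3  (order 3).
h: a_k = 0, 0, 18, 0, -6, 96/5, -284/5, …
ICs: h(0) = 0, h′(0) = 0, h′′(0) = 36.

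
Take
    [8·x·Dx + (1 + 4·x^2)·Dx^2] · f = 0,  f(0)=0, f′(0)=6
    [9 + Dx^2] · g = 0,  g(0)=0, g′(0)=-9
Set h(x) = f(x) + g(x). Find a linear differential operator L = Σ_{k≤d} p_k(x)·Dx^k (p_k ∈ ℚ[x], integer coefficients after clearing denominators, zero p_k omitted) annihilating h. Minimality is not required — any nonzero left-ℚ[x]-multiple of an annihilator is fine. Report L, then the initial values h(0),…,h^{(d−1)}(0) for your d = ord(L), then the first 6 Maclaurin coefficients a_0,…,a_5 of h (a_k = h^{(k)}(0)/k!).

L = (-2808·x + 19008·x^3 + 10368·x^5)·Dx + (9 + 1548·x^2 + 7344·x^4 + 5184·x^6)·Dx^2 + (-312·x + 2112·x^3 + 1152·x^5)·Dx^3 + (1 + 172·x^2 + 816·x^4 + 576·x^6)·Dx^4  (order 4).
h: a_k = 0, -3, 0, 11/2, 0, 105/8, …
ICs: h(0) = 0, h′(0) = -3, h′′(0) = 0, h′′′(0) = 33.

f: a_k = 0, 6, 0, -8, 0, 96/5, …
g: a_k = 0, -9, 0, 27/2, 0, -243/40, …
L₀ := lclm(L_f,L_g); ord L₀ ≤ 2+2.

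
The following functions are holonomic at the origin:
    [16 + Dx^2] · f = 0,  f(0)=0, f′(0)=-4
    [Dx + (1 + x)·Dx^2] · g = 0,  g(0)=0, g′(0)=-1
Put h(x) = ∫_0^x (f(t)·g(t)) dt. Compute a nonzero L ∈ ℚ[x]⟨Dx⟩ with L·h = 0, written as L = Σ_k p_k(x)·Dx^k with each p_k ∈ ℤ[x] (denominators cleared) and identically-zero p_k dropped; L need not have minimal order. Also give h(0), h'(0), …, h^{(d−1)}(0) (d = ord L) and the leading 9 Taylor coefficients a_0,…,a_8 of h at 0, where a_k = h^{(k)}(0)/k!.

L = (15072 + 62976·x + 97024·x^2 + 65536·x^3 + 16384·x^4)·Dx + (1984 + 6080·x + 6144·x^2 + 2048·x^3)·Dx^2 + (1950 + 8000·x + 12192·x^2 + 8192·x^3 + 2048·x^4)·Dx^3 + (124 + 380·x + 384·x^2 + 128·x^3)·Dx^4 + (63 + 254·x + 383·x^2 + 256·x^3 + 64·x^4)·Dx^5  (order 5).
h: a_k = 0, 0, 0, 4/3, -1/2, -28/15, 13/18, 52/63, -17/60, …
ICs: h(0) = 0, h′(0) = 0, h′′(0) = 0, h′′′(0) = 8, h′′′′(0) = -12.

f: a_k = 0, -4, 0, 32/3, 0, -128/15, 0, 1024/315, 0, …
g: a_k = 0, -1, 1/2, -1/3, 1/4, -1/5, 1/6, -1/7, 1/8, …
Sym-product of L_f,L_g gives L₀ (≤ ord 4).
h=∫₀ˣh₀: take L = L₀·Dx.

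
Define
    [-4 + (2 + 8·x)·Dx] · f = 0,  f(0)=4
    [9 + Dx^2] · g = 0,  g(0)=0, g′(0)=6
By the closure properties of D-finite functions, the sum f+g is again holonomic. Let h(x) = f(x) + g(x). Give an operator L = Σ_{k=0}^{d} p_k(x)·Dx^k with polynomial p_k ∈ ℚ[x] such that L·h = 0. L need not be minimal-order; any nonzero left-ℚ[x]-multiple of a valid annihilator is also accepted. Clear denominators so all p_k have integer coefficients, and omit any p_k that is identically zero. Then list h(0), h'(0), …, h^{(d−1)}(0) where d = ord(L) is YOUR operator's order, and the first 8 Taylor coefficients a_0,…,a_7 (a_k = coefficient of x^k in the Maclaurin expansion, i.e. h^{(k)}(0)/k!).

f: a_k = 4, 8, -8, 16, -40, 112, -336, 1056, …
g: a_k = 0, 6, 0, -9, 0, 81/20, 0, -243/280, …
Sum ⇒ L₀ = lclm(L_f,L_g) in ℚ(x)⟨Dx⟩.
L = (-378 - 1296·x - 2592·x^2) + (45 + 828·x + 3888·x^2 + 5184·x^3)·Dx + (-42 - 144·x - 288·x^2)·Dx^2 + (5 + 92·x + 432·x^2 + 576·x^3)·Dx^3  (order 3).
h: a_k = 4, 14, -8, 7, -40, 2321/20, -336, 295437/280, …
ICs: h(0) = 4, h′(0) = 14, h′′(0) = -16.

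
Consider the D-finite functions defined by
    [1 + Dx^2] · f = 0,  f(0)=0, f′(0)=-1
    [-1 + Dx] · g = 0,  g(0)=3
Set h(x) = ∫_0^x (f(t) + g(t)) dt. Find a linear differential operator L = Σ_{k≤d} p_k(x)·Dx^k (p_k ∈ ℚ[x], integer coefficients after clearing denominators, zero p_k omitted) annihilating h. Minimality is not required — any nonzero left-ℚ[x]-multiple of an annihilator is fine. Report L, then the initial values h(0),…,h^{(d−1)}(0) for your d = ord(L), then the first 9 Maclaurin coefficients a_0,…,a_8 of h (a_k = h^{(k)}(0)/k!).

f: a_k = 0, -1, 0, 1/6, 0, -1/120, 0, 1/5040, 0, …
g: a_k = 3, 3, 3/2, 1/2, 1/8, 1/40, 1/240, 1/1680, 1/13440, …
f+g: L₀ = lclm(L_f,L_g), ord ≤ 2+1.
Integrate: L := L₀·Dx.
L = -Dx + Dx^2 - Dx^3 + Dx^4  (order 4).
h: a_k = 0, 3, 1, 1/2, 1/6, 1/40, 1/360, 1/1680, 1/10080, …
ICs: h(0) = 0, h′(0) = 3, h′′(0) = 2, h′′′(0) = 3.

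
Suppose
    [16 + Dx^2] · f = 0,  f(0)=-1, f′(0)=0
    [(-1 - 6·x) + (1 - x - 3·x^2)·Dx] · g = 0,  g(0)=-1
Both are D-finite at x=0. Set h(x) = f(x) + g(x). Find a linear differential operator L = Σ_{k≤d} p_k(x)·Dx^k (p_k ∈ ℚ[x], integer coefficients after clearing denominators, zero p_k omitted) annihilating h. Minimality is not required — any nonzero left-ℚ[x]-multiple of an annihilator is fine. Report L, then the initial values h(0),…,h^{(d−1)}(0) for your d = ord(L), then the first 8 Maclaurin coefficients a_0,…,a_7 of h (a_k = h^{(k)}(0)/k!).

L = (-464 - 2816·x - 416·x^2 - 2112·x^3 - 5760·x^4 - 6912·x^5) + (192 - 304·x - 672·x^2 + 1312·x^3 + 1008·x^4 - 3456·x^5 - 3456·x^6)·Dx + (-29 - 176·x - 26·x^2 - 132·x^3 - 360·x^4 - 432·x^5)·Dx^2 + (12 - 19·x - 42·x^2 + 82·x^3 + 63·x^4 - 216·x^5 - 216·x^6)·Dx^3  (order 3).
h: a_k = -2, -1, 4, -7, -89/3, -40, -4109/45, -217, …
ICs: h(0) = -2, h′(0) = -1, h′′(0) = 8.

f: a_k = -1, 0, 8, 0, -32/3, 0, 256/45, 0, …
g: a_k = -1, -1, -4, -7, -19, -40, -97, -217, …
L₀ := lclm(L_f,L_g); ord L₀ ≤ 2+1.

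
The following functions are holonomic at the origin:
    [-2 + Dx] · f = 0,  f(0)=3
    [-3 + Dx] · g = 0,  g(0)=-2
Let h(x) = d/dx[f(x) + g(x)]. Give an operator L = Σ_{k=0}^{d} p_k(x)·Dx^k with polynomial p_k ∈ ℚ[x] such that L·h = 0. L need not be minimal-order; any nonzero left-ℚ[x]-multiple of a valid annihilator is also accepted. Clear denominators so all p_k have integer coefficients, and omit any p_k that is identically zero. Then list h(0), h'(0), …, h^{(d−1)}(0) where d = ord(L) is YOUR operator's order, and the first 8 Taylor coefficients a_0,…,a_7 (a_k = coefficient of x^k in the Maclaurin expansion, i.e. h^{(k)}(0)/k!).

f: a_k = 3, 6, 6, 4, 2, 4/5, 4/15, 8/105, …
g: a_k = -2, -6, -9, -9, -27/4, -81/20, -81/40, -243/280, …
Sum ⇒ L₀ = lclm(L_f,L_g) in ℚ(x)⟨Dx⟩.
Differentiate: ansatz ord ≤ ord L₀ ⇒ L.
L = 6 - 5·Dx + Dx^2  (order 2).
h: a_k = 0, -6, -15, -19, -65/4, -211/20, -133/24, -2059/840, …
ICs: h(0) = 0, h′(0) = -6.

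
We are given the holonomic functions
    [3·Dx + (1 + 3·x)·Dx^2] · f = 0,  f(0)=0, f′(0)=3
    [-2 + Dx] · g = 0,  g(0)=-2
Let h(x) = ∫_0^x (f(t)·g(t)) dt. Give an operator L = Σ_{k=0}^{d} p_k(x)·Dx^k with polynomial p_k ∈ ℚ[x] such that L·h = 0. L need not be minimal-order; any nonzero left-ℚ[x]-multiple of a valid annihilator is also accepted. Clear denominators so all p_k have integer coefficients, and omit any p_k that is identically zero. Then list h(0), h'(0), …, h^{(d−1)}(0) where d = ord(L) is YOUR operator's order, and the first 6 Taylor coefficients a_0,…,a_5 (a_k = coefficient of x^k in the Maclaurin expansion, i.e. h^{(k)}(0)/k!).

L = (-2 + 12·x)·Dx + (-1 - 12·x)·Dx^2 + (1 + 3·x)·Dx^3  (order 3).
h: a_k = 0, 0, -3, -1, -3, 29/10, …
ICs: h(0) = 0, h′(0) = 0, h′′(0) = -6.

f: a_k = 0, 3, -9/2, 9, -81/4, 243/5, …
g: a_k = -2, -4, -4, -8/3, -4/3, -8/15, …
f·g: L₀ = L_f ⊗_s L_g, ord ≤ 2·1.
h=∫₀ˣh₀: take L = L₀·Dx.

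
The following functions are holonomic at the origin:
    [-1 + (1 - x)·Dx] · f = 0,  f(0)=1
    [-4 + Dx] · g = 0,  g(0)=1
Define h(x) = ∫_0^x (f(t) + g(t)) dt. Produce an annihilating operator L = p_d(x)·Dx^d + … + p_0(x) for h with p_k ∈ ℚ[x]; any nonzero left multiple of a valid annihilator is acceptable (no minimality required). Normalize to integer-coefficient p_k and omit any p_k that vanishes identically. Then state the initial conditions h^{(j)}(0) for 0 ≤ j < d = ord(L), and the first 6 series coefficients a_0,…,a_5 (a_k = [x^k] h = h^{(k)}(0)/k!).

L = (8 - 16·x)·Dx + (-14 + 32·x - 16·x^2)·Dx^2 + (3 - 7·x + 4·x^2)·Dx^3  (order 3).
h: a_k = 0, 2, 5/2, 3, 35/12, 7/3, …
ICs: h(0) = 0, h′(0) = 2, h′′(0) = 5.

f: a_k = 1, 1, 1, 1, 1, 1, …
g: a_k = 1, 4, 8, 32/3, 32/3, 128/15, …
Sum ⇒ L₀ = lclm(L_f,L_g) in ℚ(x)⟨Dx⟩.
Integrate: L := L₀·Dx.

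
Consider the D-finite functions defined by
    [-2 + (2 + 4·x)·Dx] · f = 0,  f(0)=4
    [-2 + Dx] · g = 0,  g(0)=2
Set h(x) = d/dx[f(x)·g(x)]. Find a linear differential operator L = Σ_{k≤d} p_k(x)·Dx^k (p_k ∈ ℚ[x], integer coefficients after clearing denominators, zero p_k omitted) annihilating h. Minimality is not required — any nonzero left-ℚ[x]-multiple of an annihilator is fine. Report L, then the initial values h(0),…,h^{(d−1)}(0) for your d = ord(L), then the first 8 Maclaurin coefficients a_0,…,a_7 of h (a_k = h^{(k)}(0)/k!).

f: a_k = 4, 4, -2, 2, -5/2, 7/2, -21/4, 33/4, …
g: a_k = 2, 4, 4, 8/3, 4/3, 8/15, 8/45, 16/315, …
Product ⇒ symmetric product L₀, ord ≤ 1.
Differentiate: ansatz ord ≤ ord L₀ ⇒ L.
L = (7 + 24·x + 16·x^2) + (-3 - 10·x - 8·x^2)·Dx  (order 1).
h: a_k = 24, 56, 68, 44, 107/3, -89/15, 1123/30, -39551/630, …
ICs: h(0) = 24.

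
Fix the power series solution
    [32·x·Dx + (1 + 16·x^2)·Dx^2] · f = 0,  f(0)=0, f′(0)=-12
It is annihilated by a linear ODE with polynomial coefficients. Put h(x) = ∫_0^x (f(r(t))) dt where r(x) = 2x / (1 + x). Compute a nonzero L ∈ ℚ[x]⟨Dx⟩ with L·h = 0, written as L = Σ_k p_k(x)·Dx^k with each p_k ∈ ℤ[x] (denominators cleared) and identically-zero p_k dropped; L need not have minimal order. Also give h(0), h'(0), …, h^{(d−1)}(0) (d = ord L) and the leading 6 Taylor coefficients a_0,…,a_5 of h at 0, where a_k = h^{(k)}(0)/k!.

f: a_k = 0, -12, 0, 64, 0, -3072/5, …
L₀ from L_f via x↦r, Dx↦r'^{-1}Dx.
∫: right-multiply L₀ by Dx.
L = (2 + 130·x)·Dx^2 + (1 + 2·x + 65·x^2)·Dx^3  (order 3).
h: a_k = 0, 0, -12, 8, 122, -1512/5, …
ICs: h(0) = 0, h′(0) = 0, h′′(0) = -24.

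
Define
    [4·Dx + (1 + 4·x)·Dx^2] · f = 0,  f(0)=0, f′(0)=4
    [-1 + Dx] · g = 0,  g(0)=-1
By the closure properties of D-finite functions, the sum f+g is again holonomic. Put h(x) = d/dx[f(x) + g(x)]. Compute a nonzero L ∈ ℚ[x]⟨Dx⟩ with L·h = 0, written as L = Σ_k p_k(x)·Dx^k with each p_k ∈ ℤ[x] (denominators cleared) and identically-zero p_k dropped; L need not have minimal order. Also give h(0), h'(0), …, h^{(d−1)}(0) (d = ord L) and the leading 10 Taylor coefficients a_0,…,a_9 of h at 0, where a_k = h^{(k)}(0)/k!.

f: a_k = 0, 4, -8, 64/3, -64, 1024/5, -2048/3, 16384/7, -8192, 262144/9, …
g: a_k = -1, -1, -1/2, -1/6, -1/24, -1/120, -1/720, -1/5040, -1/40320, -1/362880, …
L₀ := lclm(L_f,L_g); ord L₀ ≤ 2+1.
Derive L from L₀ (diff closure).
L = (-36 - 16·x) + (31 - 8·x - 16·x^2)·Dx + (5 + 24·x + 16·x^2)·Dx^2  (order 2).
h: a_k = 3, -17, 127/2, -1537/6, 24575/24, -491521/120, 11796479/720, -330301441/5040, 10569646079/40320, -380507258881/362880, …
ICs: h(0) = 3, h′(0) = -17.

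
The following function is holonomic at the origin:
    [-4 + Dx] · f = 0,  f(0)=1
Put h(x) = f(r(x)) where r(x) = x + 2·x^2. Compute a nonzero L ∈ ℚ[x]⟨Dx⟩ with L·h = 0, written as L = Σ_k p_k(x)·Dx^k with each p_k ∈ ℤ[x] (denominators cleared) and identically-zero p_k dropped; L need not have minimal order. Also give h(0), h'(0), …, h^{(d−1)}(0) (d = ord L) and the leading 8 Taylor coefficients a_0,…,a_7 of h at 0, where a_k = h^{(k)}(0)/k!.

f: a_k = 1, 4, 8, 32/3, 32/3, 128/15, 256/45, 1024/315, …
Substitute x→r, Dx→(1/r')Dx; clear ⇒ L₀.
L = (-4 - 16·x) + Dx  (order 1).
h: a_k = 1, 4, 16, 128/3, 320/3, 3328/15, 19456/45, 237568/315, …
ICs: h(0) = 1.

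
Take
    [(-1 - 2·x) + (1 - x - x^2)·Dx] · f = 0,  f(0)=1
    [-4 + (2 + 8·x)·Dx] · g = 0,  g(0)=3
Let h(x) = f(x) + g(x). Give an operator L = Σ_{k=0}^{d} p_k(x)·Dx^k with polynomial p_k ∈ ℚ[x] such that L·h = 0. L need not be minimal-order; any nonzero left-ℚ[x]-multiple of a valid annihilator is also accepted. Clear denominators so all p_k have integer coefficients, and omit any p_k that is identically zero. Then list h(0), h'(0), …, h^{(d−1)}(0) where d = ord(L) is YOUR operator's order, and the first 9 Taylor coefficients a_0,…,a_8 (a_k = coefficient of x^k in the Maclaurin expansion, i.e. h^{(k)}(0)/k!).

L = (-12 - 48·x - 48·x^2 - 40·x^3) + (8 + 30·x + 114·x^2 + 152·x^3 + 100·x^4)·Dx + (1 - 5·x - 39·x^2 + 6·x^3 + 82·x^4 + 40·x^5)·Dx^2  (order 2).
h: a_k = 4, 7, -4, 15, -25, 92, -239, 813, -2540, …
ICs: h(0) = 4, h′(0) = 7.

f: a_k = 1, 1, 2, 3, 5, 8, 13, 21, 34, …
g: a_k = 3, 6, -6, 12, -30, 84, -252, 792, -2574, …
f+g: L₀ = lclm(L_f,L_g), ord ≤ 1+1.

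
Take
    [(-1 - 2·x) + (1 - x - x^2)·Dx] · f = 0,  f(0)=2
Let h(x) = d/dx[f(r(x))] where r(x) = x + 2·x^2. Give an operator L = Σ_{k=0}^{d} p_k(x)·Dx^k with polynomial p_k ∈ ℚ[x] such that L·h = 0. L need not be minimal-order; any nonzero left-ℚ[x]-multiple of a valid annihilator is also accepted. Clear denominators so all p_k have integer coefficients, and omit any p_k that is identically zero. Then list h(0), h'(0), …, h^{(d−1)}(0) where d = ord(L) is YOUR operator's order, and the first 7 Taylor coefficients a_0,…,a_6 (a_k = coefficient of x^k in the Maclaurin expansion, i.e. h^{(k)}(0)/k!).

f: a_k = 2, 2, 4, 6, 10, 16, 26, …
f∘r: x↦r, Dx↦Dx/r' in L_f ⇒ L₀.
Derive L from L₀ (diff closure).
L = (8 + 42·x + 126·x^2 + 208·x^3 + 408·x^4 + 480·x^5 + 320·x^6) + (-1 - 5·x - 3·x^2 + 18·x^3 + 80·x^4 + 120·x^5 + 112·x^6 + 64·x^7)·Dx  (order 1).
h: a_k = 2, 16, 66, 248, 840, 2844, 9198, …
ICs: h(0) = 2.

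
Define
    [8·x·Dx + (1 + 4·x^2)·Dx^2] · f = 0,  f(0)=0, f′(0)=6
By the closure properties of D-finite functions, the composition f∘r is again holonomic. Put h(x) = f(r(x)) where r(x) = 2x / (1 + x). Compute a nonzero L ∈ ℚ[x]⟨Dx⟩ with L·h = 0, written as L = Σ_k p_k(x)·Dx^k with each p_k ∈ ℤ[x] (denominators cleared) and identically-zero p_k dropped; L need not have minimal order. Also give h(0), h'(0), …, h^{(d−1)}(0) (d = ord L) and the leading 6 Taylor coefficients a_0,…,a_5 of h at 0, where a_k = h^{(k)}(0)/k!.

f: a_k = 0, 6, 0, -8, 0, 96/5, …
Change of var in L_f (x↦r) gives L₀.
L = (2 + 34·x)·Dx + (1 + 2·x + 17·x^2)·Dx^2  (order 2).
h: a_k = 0, 12, -12, -52, 180, 1212/5, …
ICs: h(0) = 0, h′(0) = 12.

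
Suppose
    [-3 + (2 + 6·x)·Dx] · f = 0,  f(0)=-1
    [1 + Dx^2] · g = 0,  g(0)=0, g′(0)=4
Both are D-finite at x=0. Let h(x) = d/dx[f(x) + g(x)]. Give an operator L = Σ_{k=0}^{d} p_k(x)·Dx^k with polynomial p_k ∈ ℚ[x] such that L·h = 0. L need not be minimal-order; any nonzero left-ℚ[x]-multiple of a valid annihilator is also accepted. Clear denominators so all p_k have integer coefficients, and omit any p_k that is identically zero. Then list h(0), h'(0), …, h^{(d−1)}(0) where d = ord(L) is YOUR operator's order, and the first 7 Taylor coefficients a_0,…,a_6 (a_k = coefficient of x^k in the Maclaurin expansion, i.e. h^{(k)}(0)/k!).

f: a_k = -1, -3/2, 9/8, -27/16, 405/128, -1701/256, 15309/1024, …
g: a_k = 0, 4, 0, -2/3, 0, 1/30, 0, …
Sum ⇒ L₀ = lclm(L_f,L_g) in ℚ(x)⟨Dx⟩.
h₀' ⇒ L via d/dx closure of L₀.
L = (-417 - 72·x - 108·x^2) + (-62 - 234·x - 216·x^2 - 216·x^3)·Dx + (-417 - 72·x - 108·x^2)·Dx^2 + (-62 - 234·x - 216·x^2 - 216·x^3)·Dx^3  (order 3).
h: a_k = 5/2, 9/4, -113/16, 405/32, -25387/768, 45927/512, -22734377/92160, …
ICs: h(0) = 5/2, h′(0) = 9/4, h′′(0) = -113/8.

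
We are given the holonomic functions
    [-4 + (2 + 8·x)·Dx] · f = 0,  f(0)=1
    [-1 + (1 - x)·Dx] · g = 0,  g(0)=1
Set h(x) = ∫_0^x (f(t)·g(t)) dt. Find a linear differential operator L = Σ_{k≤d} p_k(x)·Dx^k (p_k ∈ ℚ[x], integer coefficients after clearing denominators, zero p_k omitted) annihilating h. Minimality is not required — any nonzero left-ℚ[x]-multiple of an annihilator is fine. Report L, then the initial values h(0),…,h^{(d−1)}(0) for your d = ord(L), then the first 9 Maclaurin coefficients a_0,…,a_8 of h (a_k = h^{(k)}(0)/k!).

f: a_k = 1, 2, -2, 4, -10, 28, -84, 264, -858, …
g: a_k = 1, 1, 1, 1, 1, 1, 1, 1, 1, …
f·g: L₀ = L_f ⊗_s L_g, ord ≤ 1·1.
h=∫₀ˣh₀: take L = L₀·Dx.
L = (3 + 2·x)·Dx + (-1 - 3·x + 4·x^2)·Dx^2  (order 2).
h: a_k = 0, 1, 3/2, 1/3, 5/4, -1, 23/6, -61/7, 203/8, …
ICs: h(0) = 0, h′(0) = 1.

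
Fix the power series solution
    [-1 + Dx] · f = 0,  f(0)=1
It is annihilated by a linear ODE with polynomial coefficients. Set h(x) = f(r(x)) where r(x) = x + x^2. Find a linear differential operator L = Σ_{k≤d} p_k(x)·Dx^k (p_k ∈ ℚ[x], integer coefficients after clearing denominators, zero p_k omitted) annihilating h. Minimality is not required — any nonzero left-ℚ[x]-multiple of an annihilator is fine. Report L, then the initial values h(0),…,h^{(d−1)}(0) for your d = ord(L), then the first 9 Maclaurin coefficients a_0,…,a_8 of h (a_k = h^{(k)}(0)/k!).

L = (-1 - 2·x) + Dx  (order 1).
h: a_k = 1, 1, 3/2, 7/6, 25/24, 27/40, 331/720, 1303/5040, 1979/13440, …
ICs: h(0) = 1.

f: a_k = 1, 1, 1/2, 1/6, 1/24, 1/120, 1/720, 1/5040, 1/40320, …
L₀ from L_f via x↦r, Dx↦r'^{-1}Dx.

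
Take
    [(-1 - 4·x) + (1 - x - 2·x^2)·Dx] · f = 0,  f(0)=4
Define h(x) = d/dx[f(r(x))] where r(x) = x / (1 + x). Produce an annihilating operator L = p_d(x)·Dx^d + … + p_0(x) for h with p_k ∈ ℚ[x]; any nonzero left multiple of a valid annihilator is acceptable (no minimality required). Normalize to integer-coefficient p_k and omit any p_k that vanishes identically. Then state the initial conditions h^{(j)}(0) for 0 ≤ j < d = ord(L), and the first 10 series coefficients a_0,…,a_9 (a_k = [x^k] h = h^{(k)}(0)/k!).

f: a_k = 4, 4, 12, 20, 44, 84, 172, 340, 684, 1364, …
Substitute x→r, Dx→(1/r')Dx; clear ⇒ L₀.
Differentiate: ansatz ord ≤ ord L₀ ⇒ L.
L = (4 + 12·x + 36·x^2 + 20·x^3) + (-1 - 7·x - 9·x^2 + 7·x^3 + 10·x^4)·Dx  (order 1).
h: a_k = 4, 16, 0, 64, -80, 288, -560, 1408, -3024, 6880, …
ICs: h(0) = 4.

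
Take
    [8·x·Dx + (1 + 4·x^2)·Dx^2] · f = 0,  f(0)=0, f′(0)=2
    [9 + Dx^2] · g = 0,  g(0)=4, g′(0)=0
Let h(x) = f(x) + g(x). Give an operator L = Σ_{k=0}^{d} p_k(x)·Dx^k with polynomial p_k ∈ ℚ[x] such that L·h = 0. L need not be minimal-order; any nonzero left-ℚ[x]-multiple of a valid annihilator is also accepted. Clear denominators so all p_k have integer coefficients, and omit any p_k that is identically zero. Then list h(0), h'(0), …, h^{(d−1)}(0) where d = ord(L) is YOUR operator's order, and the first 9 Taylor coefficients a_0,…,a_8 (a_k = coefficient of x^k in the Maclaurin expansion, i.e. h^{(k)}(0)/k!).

L = (-2808·x + 19008·x^3 + 10368·x^5)·Dx + (9 + 1548·x^2 + 7344·x^4 + 5184·x^6)·Dx^2 + (-312·x + 2112·x^3 + 1152·x^5)·Dx^3 + (1 + 172·x^2 + 816·x^4 + 576·x^6)·Dx^4  (order 4).
h: a_k = 4, 2, -18, -8/3, 27/2, 32/5, -81/20, -128/7, 729/1120, …
ICs: h(0) = 4, h′(0) = 2, h′′(0) = -36, h′′′(0) = -16.

f: a_k = 0, 2, 0, -8/3, 0, 32/5, 0, -128/7, 0, …
g: a_k = 4, 0, -18, 0, 27/2, 0, -81/20, 0, 729/1120, …
L₀ := lclm(L_f,L_g); ord L₀ ≤ 2+2.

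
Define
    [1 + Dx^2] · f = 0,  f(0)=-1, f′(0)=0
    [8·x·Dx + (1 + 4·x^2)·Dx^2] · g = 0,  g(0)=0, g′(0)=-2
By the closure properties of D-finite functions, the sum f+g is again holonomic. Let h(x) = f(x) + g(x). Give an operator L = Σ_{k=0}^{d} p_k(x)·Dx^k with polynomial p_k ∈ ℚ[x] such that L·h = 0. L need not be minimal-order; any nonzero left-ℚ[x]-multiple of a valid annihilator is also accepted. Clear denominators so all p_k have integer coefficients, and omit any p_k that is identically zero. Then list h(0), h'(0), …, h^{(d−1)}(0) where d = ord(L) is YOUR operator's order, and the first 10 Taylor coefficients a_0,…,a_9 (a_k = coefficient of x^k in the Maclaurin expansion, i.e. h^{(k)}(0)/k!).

L = (-376·x + 1600·x^3 + 128·x^5)·Dx + (-7 + 76·x^2 + 432·x^4 + 64·x^6)·Dx^2 + (-376·x + 1600·x^3 + 128·x^5)·Dx^3 + (-7 + 76·x^2 + 432·x^4 + 64·x^6)·Dx^4  (order 4).
h: a_k = -1, -2, 1/2, 8/3, -1/24, -32/5, 1/720, 128/7, -1/40320, -512/9, …
ICs: h(0) = -1, h′(0) = -2, h′′(0) = 1, h′′′(0) = 16.

f: a_k = -1, 0, 1/2, 0, -1/24, 0, 1/720, 0, -1/40320, 0, …
g: a_k = 0, -2, 0, 8/3, 0, -32/5, 0, 128/7, 0, -512/9, …
Weyl lclm of L_f,L_g ⇒ L₀ (ord ≤ 4).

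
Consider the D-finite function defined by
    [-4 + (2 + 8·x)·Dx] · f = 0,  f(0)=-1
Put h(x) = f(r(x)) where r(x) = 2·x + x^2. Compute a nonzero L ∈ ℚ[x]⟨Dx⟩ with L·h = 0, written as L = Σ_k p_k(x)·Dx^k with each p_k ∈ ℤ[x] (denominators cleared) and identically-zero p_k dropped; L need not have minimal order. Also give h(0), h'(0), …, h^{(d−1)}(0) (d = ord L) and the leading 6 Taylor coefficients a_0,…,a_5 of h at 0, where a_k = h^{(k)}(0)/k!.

f: a_k = -1, -2, 2, -4, 10, -28, …
Substitute x→r, Dx→(1/r')Dx; clear ⇒ L₀.
L = (-4 - 4·x) + (1 + 8·x + 4·x^2)·Dx  (order 1).
h: a_k = -1, -4, 6, -24, 114, -600, …
ICs: h(0) = -1.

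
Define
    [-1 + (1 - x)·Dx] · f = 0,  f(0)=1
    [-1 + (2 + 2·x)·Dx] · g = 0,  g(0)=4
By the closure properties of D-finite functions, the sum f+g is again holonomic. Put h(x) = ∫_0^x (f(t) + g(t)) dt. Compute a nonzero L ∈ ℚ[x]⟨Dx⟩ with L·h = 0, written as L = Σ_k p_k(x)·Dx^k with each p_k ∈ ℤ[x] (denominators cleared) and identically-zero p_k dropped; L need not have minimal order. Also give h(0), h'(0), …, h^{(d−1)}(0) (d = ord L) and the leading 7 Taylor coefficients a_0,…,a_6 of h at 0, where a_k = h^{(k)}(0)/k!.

f: a_k = 1, 1, 1, 1, 1, 1, 1, …
g: a_k = 4, 2, -1/2, 1/4, -5/32, 7/64, -21/256, …
Weyl lclm of L_f,L_g ⇒ L₀ (ord ≤ 2).
h=∫h₀ ⇒ L = L₀·Dx.
L = (-5 - 3·x)·Dx + (9 + 14·x + 9·x^2)·Dx^2 + (-2 - 6·x + 2·x^2 + 6·x^3)·Dx^3  (order 3).
h: a_k = 0, 5, 3/2, 1/6, 5/16, 27/160, 71/384, …
ICs: h(0) = 0, h′(0) = 5, h′′(0) = 3.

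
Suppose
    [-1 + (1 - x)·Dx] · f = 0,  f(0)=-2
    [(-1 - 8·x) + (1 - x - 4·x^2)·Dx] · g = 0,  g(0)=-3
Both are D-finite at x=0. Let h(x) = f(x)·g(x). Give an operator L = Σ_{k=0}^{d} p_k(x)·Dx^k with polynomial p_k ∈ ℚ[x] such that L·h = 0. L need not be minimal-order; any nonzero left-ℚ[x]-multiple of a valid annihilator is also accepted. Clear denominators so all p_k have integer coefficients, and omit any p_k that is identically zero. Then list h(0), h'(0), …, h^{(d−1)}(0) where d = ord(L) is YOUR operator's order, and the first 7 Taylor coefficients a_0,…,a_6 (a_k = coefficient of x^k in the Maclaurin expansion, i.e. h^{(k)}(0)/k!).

f: a_k = -2, -2, -2, -2, -2, -2, -2, …
g: a_k = -3, -3, -15, -27, -87, -195, -543, …
Product ⇒ symmetric product L₀, ord ≤ 1.
L = (-2 - 6·x + 12·x^2) + (1 - 2·x - 3·x^2 + 4·x^3)·Dx  (order 1).
h: a_k = 6, 12, 42, 96, 270, 660, 1746, …
ICs: h(0) = 6.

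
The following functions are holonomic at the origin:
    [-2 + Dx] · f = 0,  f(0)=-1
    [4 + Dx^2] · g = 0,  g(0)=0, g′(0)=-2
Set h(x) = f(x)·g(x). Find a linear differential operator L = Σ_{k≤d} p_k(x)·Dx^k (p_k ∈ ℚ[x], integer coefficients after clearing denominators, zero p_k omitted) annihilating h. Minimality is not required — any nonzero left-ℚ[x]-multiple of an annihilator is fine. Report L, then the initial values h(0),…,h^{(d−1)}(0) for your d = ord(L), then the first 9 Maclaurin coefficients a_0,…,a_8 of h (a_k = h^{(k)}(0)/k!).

f: a_k = -1, -2, -2, -4/3, -2/3, -4/15, -4/45, -8/315, -2/315, …
g: a_k = 0, -2, 0, 4/3, 0, -4/15, 0, 8/315, 0, …
h₀=f·g: eliminate ⇒ L₀, order ≤ 1·2.
L = 8 - 4·Dx + Dx^2  (order 2).
h: a_k = 0, 2, 4, 8/3, 0, -16/15, -32/45, -64/315, 0, …
ICs: h(0) = 0, h′(0) = 2.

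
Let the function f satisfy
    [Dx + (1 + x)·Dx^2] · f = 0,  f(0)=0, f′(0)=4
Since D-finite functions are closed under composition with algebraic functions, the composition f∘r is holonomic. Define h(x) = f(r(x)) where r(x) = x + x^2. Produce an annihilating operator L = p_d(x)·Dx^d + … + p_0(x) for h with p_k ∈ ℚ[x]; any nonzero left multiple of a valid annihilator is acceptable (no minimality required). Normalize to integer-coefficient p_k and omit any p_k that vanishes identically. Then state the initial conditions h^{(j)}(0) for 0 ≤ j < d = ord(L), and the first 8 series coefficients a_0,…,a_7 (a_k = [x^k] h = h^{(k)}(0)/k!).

f: a_k = 0, 4, -2, 4/3, -1, 4/5, -2/3, 4/7, …
f∘r: x↦r, Dx↦Dx/r' in L_f ⇒ L₀.
L = (-1 + 2·x + 2·x^2)·Dx + (1 + 3·x + 3·x^2 + 2·x^3)·Dx^2  (order 2).
h: a_k = 0, 4, 2, -8/3, 1, 4/5, -4/3, 4/7, …
ICs: h(0) = 0, h′(0) = 4.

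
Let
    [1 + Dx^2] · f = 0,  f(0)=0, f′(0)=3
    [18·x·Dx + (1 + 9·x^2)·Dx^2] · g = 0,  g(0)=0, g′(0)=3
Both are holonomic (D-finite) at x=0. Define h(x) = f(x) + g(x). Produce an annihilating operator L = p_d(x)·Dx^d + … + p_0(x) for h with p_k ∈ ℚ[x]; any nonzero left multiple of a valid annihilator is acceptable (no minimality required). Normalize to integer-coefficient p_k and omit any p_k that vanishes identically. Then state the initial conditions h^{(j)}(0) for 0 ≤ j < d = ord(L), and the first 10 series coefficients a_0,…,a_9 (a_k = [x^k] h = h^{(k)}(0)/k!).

f: a_k = 0, 3, 0, -1/2, 0, 1/40, 0, -1/1680, 0, 1/120960, …
g: a_k = 0, 3, 0, -9, 0, 243/5, 0, -2187/7, 0, 2187, …
Weyl lclm of L_f,L_g ⇒ L₀ (ord ≤ 4).
L = (-1926·x + 17820·x^3 + 1458·x^5)·Dx + (-17 + 351·x^2 + 4617·x^4 + 729·x^6)·Dx^2 + (-1926·x + 17820·x^3 + 1458·x^5)·Dx^3 + (-17 + 351·x^2 + 4617·x^4 + 729·x^6)·Dx^4  (order 4).
h: a_k = 0, 6, 0, -19/2, 0, 389/8, 0, -74983/240, 0, 264539521/120960, …
ICs: h(0) = 0, h′(0) = 6, h′′(0) = 0, h′′′(0) = -57.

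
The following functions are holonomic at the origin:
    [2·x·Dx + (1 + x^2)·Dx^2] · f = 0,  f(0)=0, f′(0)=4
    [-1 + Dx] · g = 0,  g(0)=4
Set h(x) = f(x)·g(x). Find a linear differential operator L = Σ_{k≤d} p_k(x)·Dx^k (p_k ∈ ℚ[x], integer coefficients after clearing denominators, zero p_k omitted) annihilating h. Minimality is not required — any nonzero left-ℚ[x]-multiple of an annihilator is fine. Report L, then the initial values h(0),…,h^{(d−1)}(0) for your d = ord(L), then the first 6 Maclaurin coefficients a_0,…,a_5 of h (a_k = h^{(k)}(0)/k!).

f: a_k = 0, 4, 0, -4/3, 0, 4/5, …
g: a_k = 4, 4, 2, 2/3, 1/6, 1/30, …
L₀ := L_f ⊗_s L_g (sym. prod.), ord ≤ 2.
L = (1 - 2·x + x^2) + (-2 + 2·x - 2·x^2)·Dx + (1 + x^2)·Dx^2  (order 2).
h: a_k = 0, 16, 16, 8/3, -8/3, 6/5, …
ICs: h(0) = 0, h′(0) = 16.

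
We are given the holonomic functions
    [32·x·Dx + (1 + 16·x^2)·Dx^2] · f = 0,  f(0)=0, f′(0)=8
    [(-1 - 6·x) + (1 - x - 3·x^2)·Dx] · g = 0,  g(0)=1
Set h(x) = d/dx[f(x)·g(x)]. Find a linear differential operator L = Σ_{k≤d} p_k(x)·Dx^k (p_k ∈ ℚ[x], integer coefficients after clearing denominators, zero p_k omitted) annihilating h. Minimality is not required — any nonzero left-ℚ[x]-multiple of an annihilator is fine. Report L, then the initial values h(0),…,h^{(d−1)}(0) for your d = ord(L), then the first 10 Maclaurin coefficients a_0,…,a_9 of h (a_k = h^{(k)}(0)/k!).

f: a_k = 0, 8, 0, -128/3, 0, 2048/5, 0, -32768/7, 0, 524288/9, …
g: a_k = 1, 1, 4, 7, 19, 40, 97, 217, 508, 1159, …
f·g: L₀ = L_f ⊗_s L_g, ord ≤ 2·1.
Differentiate: ansatz ord ≤ ord L₀ ⇒ L.
L = (-74 + 8736·x^2 + 18432·x^3 + 82944·x^4) + (25 + 182·x - 48·x^2 + 96·x^3 + 18432·x^4 + 55296·x^5)·Dx + (-3 - 13·x - 167·x^2 - 16·x^3 - 1472·x^4 + 3072·x^5 + 6912·x^6)·Dx^2  (order 2).
h: a_k = 8, 16, -32, 160/3, 5864/3, 12928/5, -323128/15, -1499072/105, 14879776/35, 3769520/9, …
ICs: h(0) = 8, h′(0) = 16.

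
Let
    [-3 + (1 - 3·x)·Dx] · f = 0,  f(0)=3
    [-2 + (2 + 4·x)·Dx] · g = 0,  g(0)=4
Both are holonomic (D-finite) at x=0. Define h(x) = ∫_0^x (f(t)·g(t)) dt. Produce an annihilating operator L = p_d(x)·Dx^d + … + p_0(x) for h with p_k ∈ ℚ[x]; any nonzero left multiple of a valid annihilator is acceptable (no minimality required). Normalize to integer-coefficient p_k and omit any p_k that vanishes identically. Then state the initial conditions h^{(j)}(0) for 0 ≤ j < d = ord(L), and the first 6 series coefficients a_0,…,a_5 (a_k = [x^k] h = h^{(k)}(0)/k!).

L = (4 + 3·x)·Dx + (-1 + x + 6·x^2)·Dx^2  (order 2).
h: a_k = 0, 12, 24, 46, 105, 501/2, …
ICs: h(0) = 0, h′(0) = 12.

f: a_k = 3, 9, 27, 81, 243, 729, …
g: a_k = 4, 4, -2, 2, -5/2, 7/2, …
f·g: L₀ = L_f ⊗_s L_g, ord ≤ 1·1.
∫: right-multiply L₀ by Dx.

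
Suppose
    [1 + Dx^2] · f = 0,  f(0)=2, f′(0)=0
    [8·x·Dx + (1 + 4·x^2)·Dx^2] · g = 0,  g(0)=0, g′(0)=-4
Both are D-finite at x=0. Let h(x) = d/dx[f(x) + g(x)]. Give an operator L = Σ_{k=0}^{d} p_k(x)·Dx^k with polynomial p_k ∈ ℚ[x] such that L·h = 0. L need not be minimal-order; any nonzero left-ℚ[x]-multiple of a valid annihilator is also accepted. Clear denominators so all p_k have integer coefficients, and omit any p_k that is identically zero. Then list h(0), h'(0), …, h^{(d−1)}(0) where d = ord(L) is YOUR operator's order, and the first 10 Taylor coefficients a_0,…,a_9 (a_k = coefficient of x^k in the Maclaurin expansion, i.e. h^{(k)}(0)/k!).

L = (-376·x + 1600·x^3 + 128·x^5) + (-7 + 76·x^2 + 432·x^4 + 64·x^6)·Dx + (-376·x + 1600·x^3 + 128·x^5)·Dx^2 + (-7 + 76·x^2 + 432·x^4 + 64·x^6)·Dx^3  (order 3).
h: a_k = -4, -2, 16, 1/3, -64, -1/60, 256, 1/2520, -1024, -1/181440, …
ICs: h(0) = -4, h′(0) = -2, h′′(0) = 32.

f: a_k = 2, 0, -1, 0, 1/12, 0, -1/360, 0, 1/20160, 0, …
g: a_k = 0, -4, 0, 16/3, 0, -64/5, 0, 256/7, 0, -1024/9, …
h₀=f+g: left-lcm gives L₀, ord ≤ 4.
h₀' ⇒ L via d/dx closure of L₀.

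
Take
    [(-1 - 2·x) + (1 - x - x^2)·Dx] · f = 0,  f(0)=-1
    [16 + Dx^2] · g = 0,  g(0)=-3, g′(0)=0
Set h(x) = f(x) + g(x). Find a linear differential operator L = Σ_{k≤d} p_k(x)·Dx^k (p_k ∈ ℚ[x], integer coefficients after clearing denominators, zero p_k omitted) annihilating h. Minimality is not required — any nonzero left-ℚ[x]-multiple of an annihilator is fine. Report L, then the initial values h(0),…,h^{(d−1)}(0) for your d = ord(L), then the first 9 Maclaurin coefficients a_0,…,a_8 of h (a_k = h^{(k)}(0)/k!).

L = (272 + 384·x - 352·x^2 + 192·x^3 + 640·x^4 + 256·x^5) + (-160 + 368·x + 32·x^2 - 544·x^3 + 48·x^4 + 384·x^5 + 128·x^6)·Dx + (17 + 24·x - 22·x^2 + 12·x^3 + 40·x^4 + 16·x^5)·Dx^2 + (-10 + 23·x + 2·x^2 - 34·x^3 + 3·x^4 + 24·x^5 + 8·x^6)·Dx^3  (order 3).
h: a_k = -4, -1, 22, -3, -37, -8, 61/15, -21, -4082/105, …
ICs: h(0) = -4, h′(0) = -1, h′′(0) = 44.

f: a_k = -1, -1, -2, -3, -5, -8, -13, -21, -34, …
g: a_k = -3, 0, 24, 0, -32, 0, 256/15, 0, -512/105, …
f+g: L₀ = lclm(L_f,L_g), ord ≤ 1+2.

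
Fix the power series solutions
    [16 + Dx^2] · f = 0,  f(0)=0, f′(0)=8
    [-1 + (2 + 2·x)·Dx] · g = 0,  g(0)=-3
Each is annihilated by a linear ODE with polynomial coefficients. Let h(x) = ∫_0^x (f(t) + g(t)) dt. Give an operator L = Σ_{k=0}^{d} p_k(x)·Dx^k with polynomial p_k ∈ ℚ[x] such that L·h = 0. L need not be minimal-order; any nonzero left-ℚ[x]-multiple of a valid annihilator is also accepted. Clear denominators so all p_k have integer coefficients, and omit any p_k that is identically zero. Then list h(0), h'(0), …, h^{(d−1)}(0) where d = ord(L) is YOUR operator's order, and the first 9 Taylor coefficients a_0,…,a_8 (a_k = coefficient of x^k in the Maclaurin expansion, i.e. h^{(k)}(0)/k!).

f: a_k = 0, 8, 0, -64/3, 0, 256/15, 0, -2048/315, 0, …
g: a_k = -3, -3/2, 3/8, -3/16, 15/128, -21/256, 63/1024, -99/2048, 1287/32768, …
Weyl lclm of L_f,L_g ⇒ L₀ (ord ≤ 3).
Integrate: L := L₀·Dx.
L = (-1072 - 2048·x - 1024·x^2)·Dx + (2016 + 6112·x + 6144·x^2 + 2048·x^3)·Dx^2 + (-67 - 128·x - 64·x^2)·Dx^3 + (126 + 382·x + 384·x^2 + 128·x^3)·Dx^4  (order 4).
h: a_k = 0, -3, 13/4, 1/8, -1033/192, 3/128, 65221/23040, 9/1024, -4225489/5160960, …
ICs: h(0) = 0, h′(0) = -3, h′′(0) = 13/2, h′′′(0) = 3/4.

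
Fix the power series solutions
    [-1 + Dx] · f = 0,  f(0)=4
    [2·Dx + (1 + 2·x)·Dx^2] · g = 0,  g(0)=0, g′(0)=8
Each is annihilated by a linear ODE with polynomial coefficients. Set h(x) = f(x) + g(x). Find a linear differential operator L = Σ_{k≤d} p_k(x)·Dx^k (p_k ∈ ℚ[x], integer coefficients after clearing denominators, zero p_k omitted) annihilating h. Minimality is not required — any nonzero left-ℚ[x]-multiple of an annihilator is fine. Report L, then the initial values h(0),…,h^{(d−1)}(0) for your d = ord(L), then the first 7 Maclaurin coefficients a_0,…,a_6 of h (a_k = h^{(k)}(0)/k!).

f: a_k = 4, 4, 2, 2/3, 1/6, 1/30, 1/180, …
g: a_k = 0, 8, -8, 32/3, -16, 128/5, -128/3, …
Weyl lclm of L_f,L_g ⇒ L₀ (ord ≤ 3).
L = (-10 - 4·x)·Dx + (7 - 4·x - 4·x^2)·Dx^2 + (3 + 8·x + 4·x^2)·Dx^3  (order 3).
h: a_k = 4, 12, -6, 34/3, -95/6, 769/30, -7679/180, …
ICs: h(0) = 4, h′(0) = 12, h′′(0) = -12.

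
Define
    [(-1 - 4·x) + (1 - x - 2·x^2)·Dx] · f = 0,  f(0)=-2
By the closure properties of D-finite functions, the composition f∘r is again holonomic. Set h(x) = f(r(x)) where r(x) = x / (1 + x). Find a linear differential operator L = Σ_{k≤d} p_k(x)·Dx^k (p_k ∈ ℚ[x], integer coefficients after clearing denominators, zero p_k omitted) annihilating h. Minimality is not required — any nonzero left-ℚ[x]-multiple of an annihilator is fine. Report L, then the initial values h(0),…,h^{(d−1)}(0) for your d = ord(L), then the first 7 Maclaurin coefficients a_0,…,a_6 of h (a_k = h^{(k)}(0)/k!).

f: a_k = -2, -2, -6, -10, -22, -42, -86, …
h₀=f(r): pull back L_f along r ⇒ L₀.
L = (1 + 5·x) + (-1 - 2·x + x^2 + 2·x^3)·Dx  (order 1).
h: a_k = -2, -2, -4, 0, -8, 8, -24, …
ICs: h(0) = -2.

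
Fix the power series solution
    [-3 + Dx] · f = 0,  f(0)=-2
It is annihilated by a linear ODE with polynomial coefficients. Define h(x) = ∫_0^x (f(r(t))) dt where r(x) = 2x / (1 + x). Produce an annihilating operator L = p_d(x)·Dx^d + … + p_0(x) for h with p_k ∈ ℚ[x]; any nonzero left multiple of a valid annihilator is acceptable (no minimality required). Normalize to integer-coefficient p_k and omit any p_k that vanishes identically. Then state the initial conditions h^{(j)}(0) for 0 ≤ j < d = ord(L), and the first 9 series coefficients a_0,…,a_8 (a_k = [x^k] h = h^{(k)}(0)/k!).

L = -6·Dx + (1 + 2·x + x^2)·Dx^2  (order 2).
h: a_k = 0, -2, -6, -8, -3, 12/5, 2/5, -48/35, 57/70, …
ICs: h(0) = 0, h′(0) = -2.

f: a_k = -2, -6, -9, -9, -27/4, -81/20, -81/40, -243/280, -729/2240, …
Substitute x→r, Dx→(1/r')Dx; clear ⇒ L₀.
∫: right-multiply L₀ by Dx.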